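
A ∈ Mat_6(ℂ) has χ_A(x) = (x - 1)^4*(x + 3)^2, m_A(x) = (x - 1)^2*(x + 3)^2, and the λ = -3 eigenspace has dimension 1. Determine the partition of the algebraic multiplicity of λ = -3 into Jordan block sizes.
Block sizes for λ = -3: [2]

Step 1 — from the characteristic polynomial, algebraic multiplicity of λ = -3 is 2. From dim ker(A − (-3)·I) = 1, there are exactly 1 Jordan blocks for λ = -3.
Step 2 — from the minimal polynomial, the factor (x + 3)^2 tells us the largest block for λ = -3 has size 2.
Step 3 — with total size 2, 1 blocks, and largest block 2, the block sizes (in nonincreasing order) are [2].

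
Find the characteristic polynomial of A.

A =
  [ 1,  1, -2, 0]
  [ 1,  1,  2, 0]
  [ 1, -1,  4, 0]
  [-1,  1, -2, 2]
x^4 - 8*x^3 + 24*x^2 - 32*x + 16

Expanding det(x·I − A) (e.g. by cofactor expansion or by noting that A is similar to its Jordan form J, which has the same characteristic polynomial as A) gives
  χ_A(x) = x^4 - 8*x^3 + 24*x^2 - 32*x + 16
which factors as (x - 2)^4. The eigenvalues (with algebraic multiplicities) are λ = 2 with multiplicity 4.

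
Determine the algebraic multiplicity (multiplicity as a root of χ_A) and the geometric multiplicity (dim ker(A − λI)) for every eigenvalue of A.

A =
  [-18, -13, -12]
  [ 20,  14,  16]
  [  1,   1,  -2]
λ = -2: alg = 3, geom = 1

Step 1 — factor the characteristic polynomial to read off the algebraic multiplicities:
  χ_A(x) = (x + 2)^3

Step 2 — compute geometric multiplicities via the rank-nullity identity g(λ) = n − rank(A − λI):
  rank(A − (-2)·I) = 2, so dim ker(A − (-2)·I) = n − 2 = 1

Summary:
  λ = -2: algebraic multiplicity = 3, geometric multiplicity = 1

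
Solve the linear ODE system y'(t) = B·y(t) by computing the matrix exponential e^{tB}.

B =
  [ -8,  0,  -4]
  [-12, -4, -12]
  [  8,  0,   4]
e^{tB} =
  [-1 + 2*exp(-4*t), 0, -1 + exp(-4*t)]
  [-3 + 3*exp(-4*t), exp(-4*t), -3 + 3*exp(-4*t)]
  [2 - 2*exp(-4*t), 0, 2 - exp(-4*t)]

Strategy: write B = P · J · P⁻¹ where J is a Jordan canonical form, so e^{tB} = P · e^{tJ} · P⁻¹, and e^{tJ} can be computed block-by-block.

B has Jordan form
J =
  [-4,  0, 0]
  [ 0, -4, 0]
  [ 0,  0, 0]
(up to reordering of blocks).

Per-block formulas:
  For a 1×1 block at λ = 0: exp(t · [0]) = [e^(0t)].
  For a 1×1 block at λ = -4: exp(t · [-4]) = [e^(-4t)].

After assembling e^{tJ} and conjugating by P, we get:

e^{tB} =
  [-1 + 2*exp(-4*t), 0, -1 + exp(-4*t)]
  [-3 + 3*exp(-4*t), exp(-4*t), -3 + 3*exp(-4*t)]
  [2 - 2*exp(-4*t), 0, 2 - exp(-4*t)]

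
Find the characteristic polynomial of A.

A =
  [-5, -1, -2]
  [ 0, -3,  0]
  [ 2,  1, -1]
x^3 + 9*x^2 + 27*x + 27

Expanding det(x·I − A) (e.g. by cofactor expansion or by noting that A is similar to its Jordan form J, which has the same characteristic polynomial as A) gives
  χ_A(x) = x^3 + 9*x^2 + 27*x + 27
which factors as (x + 3)^3. The eigenvalues (with algebraic multiplicities) are λ = -3 with multiplicity 3.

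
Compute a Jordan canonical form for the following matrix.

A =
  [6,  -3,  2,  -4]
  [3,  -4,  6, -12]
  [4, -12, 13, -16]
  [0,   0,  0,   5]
J_2(5) ⊕ J_1(5) ⊕ J_1(5)

The characteristic polynomial is
  det(x·I − A) = x^4 - 20*x^3 + 150*x^2 - 500*x + 625 = (x - 5)^4

Eigenvalues and multiplicities (the geometric multiplicity of λ is n − rank(A − λI), which equals the number of Jordan blocks for λ):
  λ = 5: algebraic multiplicity = 4, geometric multiplicity = 3

Determining the block sizes for each eigenvalue:
  λ = 5: 3 blocks summing to 4 forces exactly one block of size 2 and the rest size 1 → block sizes [2, 1, 1]

Assembling the blocks gives a Jordan form
J =
  [5, 1, 0, 0]
  [0, 5, 0, 0]
  [0, 0, 5, 0]
  [0, 0, 0, 5]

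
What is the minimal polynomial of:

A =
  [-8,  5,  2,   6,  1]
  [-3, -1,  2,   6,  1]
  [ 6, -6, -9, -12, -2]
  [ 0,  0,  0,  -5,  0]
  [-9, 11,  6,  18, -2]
x^3 + 15*x^2 + 75*x + 125

The characteristic polynomial is χ_A(x) = (x + 5)^5, so the eigenvalues are known. The minimal polynomial is
  m_A(x) = Π_λ (x − λ)^{k_λ}
where k_λ is the size of the *largest* Jordan block for λ (equivalently, the smallest k with (A − λI)^k v = 0 for every generalised eigenvector v of λ).

  λ = -5: largest Jordan block has size 3, contributing (x + 5)^3

So m_A(x) = (x + 5)^3 = x^3 + 15*x^2 + 75*x + 125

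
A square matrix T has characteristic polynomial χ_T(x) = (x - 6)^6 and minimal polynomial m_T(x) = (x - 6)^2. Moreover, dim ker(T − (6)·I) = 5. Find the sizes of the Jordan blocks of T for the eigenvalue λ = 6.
Block sizes for λ = 6: [2, 1, 1, 1, 1]

Step 1 — from the characteristic polynomial, algebraic multiplicity of λ = 6 is 6. From dim ker(T − (6)·I) = 5, there are exactly 5 Jordan blocks for λ = 6.
Step 2 — from the minimal polynomial, the factor (x − 6)^2 tells us the largest block for λ = 6 has size 2.
Step 3 — with total size 6, 5 blocks, and largest block 2, the block sizes (in nonincreasing order) are [2, 1, 1, 1, 1].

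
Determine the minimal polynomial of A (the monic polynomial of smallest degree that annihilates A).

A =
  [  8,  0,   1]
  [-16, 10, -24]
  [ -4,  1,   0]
x^3 - 18*x^2 + 108*x - 216

The characteristic polynomial is χ_A(x) = (x - 6)^3, so the eigenvalues are known. The minimal polynomial is
  m_A(x) = Π_λ (x − λ)^{k_λ}
where k_λ is the size of the *largest* Jordan block for λ (equivalently, the smallest k with (A − λI)^k v = 0 for every generalised eigenvector v of λ).

  λ = 6: largest Jordan block has size 3, contributing (x − 6)^3

So m_A(x) = (x - 6)^3 = x^3 - 18*x^2 + 108*x - 216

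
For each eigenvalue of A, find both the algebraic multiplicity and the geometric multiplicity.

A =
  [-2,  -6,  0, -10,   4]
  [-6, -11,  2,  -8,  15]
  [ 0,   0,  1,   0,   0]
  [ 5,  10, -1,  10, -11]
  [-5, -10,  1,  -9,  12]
λ = 1: alg = 4, geom = 2; λ = 6: alg = 1, geom = 1

Step 1 — factor the characteristic polynomial to read off the algebraic multiplicities:
  χ_A(x) = (x - 6)*(x - 1)^4

Step 2 — compute geometric multiplicities via the rank-nullity identity g(λ) = n − rank(A − λI):
  rank(A − (1)·I) = 3, so dim ker(A − (1)·I) = n − 3 = 2
  rank(A − (6)·I) = 4, so dim ker(A − (6)·I) = n − 4 = 1

Summary:
  λ = 1: algebraic multiplicity = 4, geometric multiplicity = 2
  λ = 6: algebraic multiplicity = 1, geometric multiplicity = 1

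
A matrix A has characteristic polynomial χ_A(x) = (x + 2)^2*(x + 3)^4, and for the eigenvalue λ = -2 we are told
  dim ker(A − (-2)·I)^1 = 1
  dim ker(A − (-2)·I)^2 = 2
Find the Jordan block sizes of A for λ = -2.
Block sizes for λ = -2: [2]

From the dimensions of kernels of powers, the number of Jordan blocks of size at least j is d_j − d_{j−1} where d_j = dim ker(N^j) (with d_0 = 0). Computing the differences gives [1, 1].
The number of blocks of size exactly k is (#blocks of size ≥ k) − (#blocks of size ≥ k + 1), so the partition is: 1 block(s) of size 2.
In nonincreasing order the block sizes are [2].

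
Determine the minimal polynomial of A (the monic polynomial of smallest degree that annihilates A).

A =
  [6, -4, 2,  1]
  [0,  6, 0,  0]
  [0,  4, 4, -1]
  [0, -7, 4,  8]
x^3 - 18*x^2 + 108*x - 216

The characteristic polynomial is χ_A(x) = (x - 6)^4, so the eigenvalues are known. The minimal polynomial is
  m_A(x) = Π_λ (x − λ)^{k_λ}
where k_λ is the size of the *largest* Jordan block for λ (equivalently, the smallest k with (A − λI)^k v = 0 for every generalised eigenvector v of λ).

  λ = 6: largest Jordan block has size 3, contributing (x − 6)^3

So m_A(x) = (x - 6)^3 = x^3 - 18*x^2 + 108*x - 216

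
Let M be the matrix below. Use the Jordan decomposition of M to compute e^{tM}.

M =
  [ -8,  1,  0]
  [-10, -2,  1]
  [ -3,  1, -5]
e^{tM} =
  [-t^2*exp(-5*t)/2 - 3*t*exp(-5*t) + exp(-5*t), t*exp(-5*t), t^2*exp(-5*t)/2]
  [-3*t^2*exp(-5*t)/2 - 10*t*exp(-5*t), 3*t*exp(-5*t) + exp(-5*t), 3*t^2*exp(-5*t)/2 + t*exp(-5*t)]
  [-t^2*exp(-5*t)/2 - 3*t*exp(-5*t), t*exp(-5*t), t^2*exp(-5*t)/2 + exp(-5*t)]

Strategy: write M = P · J · P⁻¹ where J is a Jordan canonical form, so e^{tM} = P · e^{tJ} · P⁻¹, and e^{tJ} can be computed block-by-block.

M has Jordan form
J =
  [-5,  1,  0]
  [ 0, -5,  1]
  [ 0,  0, -5]
(up to reordering of blocks).

Per-block formulas:
  For a 3×3 Jordan block J_3(-5): exp(t · J_3(-5)) = e^(-5t)·(I + t·N + (t^2/2)·N^2), where N is the 3×3 nilpotent shift.

After assembling e^{tJ} and conjugating by P, we get:

e^{tM} =
  [-t^2*exp(-5*t)/2 - 3*t*exp(-5*t) + exp(-5*t), t*exp(-5*t), t^2*exp(-5*t)/2]
  [-3*t^2*exp(-5*t)/2 - 10*t*exp(-5*t), 3*t*exp(-5*t) + exp(-5*t), 3*t^2*exp(-5*t)/2 + t*exp(-5*t)]
  [-t^2*exp(-5*t)/2 - 3*t*exp(-5*t), t*exp(-5*t), t^2*exp(-5*t)/2 + exp(-5*t)]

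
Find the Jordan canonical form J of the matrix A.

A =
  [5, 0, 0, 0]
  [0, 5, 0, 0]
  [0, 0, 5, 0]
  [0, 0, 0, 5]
J_1(5) ⊕ J_1(5) ⊕ J_1(5) ⊕ J_1(5)

The characteristic polynomial is
  det(x·I − A) = x^4 - 20*x^3 + 150*x^2 - 500*x + 625 = (x - 5)^4

Eigenvalues and multiplicities (the geometric multiplicity of λ is n − rank(A − λI), which equals the number of Jordan blocks for λ):
  λ = 5: algebraic multiplicity = 4, geometric multiplicity = 4

Determining the block sizes for each eigenvalue:
  λ = 5: gm = am = 4, so every block has size 1 → block sizes [1, 1, 1, 1]

Assembling the blocks gives a Jordan form
J =
  [5, 0, 0, 0]
  [0, 5, 0, 0]
  [0, 0, 5, 0]
  [0, 0, 0, 5]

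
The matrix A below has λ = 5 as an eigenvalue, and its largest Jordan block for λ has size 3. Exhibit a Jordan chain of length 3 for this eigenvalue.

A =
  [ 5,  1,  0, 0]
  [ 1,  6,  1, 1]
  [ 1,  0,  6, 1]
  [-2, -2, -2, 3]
A Jordan chain for λ = 5 of length 3:
v_1 = (1, 0, -1, 0)ᵀ
v_2 = (0, 1, 1, -2)ᵀ
v_3 = (1, 0, 0, 0)ᵀ

Let N = A − (5)·I. We want v_3 with N^3 v_3 = 0 but N^2 v_3 ≠ 0; then v_{j-1} := N · v_j for j = 3, …, 2.

Pick v_3 = (1, 0, 0, 0)ᵀ.
Then v_2 = N · v_3 = (0, 1, 1, -2)ᵀ.
Then v_1 = N · v_2 = (1, 0, -1, 0)ᵀ.

Sanity check: (A − (5)·I) v_1 = (0, 0, 0, 0)ᵀ = 0. ✓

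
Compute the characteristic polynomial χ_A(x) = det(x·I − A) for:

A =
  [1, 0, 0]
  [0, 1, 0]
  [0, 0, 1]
x^3 - 3*x^2 + 3*x - 1

Expanding det(x·I − A) (e.g. by cofactor expansion or by noting that A is similar to its Jordan form J, which has the same characteristic polynomial as A) gives
  χ_A(x) = x^3 - 3*x^2 + 3*x - 1
which factors as (x - 1)^3. The eigenvalues (with algebraic multiplicities) are λ = 1 with multiplicity 3.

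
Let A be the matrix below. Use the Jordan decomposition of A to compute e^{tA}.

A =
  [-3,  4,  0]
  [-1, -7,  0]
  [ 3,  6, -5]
e^{tA} =
  [2*t*exp(-5*t) + exp(-5*t), 4*t*exp(-5*t), 0]
  [-t*exp(-5*t), -2*t*exp(-5*t) + exp(-5*t), 0]
  [3*t*exp(-5*t), 6*t*exp(-5*t), exp(-5*t)]

Strategy: write A = P · J · P⁻¹ where J is a Jordan canonical form, so e^{tA} = P · e^{tJ} · P⁻¹, and e^{tJ} can be computed block-by-block.

A has Jordan form
J =
  [-5,  1,  0]
  [ 0, -5,  0]
  [ 0,  0, -5]
(up to reordering of blocks).

Per-block formulas:
  For a 1×1 block at λ = -5: exp(t · [-5]) = [e^(-5t)].
  For a 2×2 Jordan block J_2(-5): exp(t · J_2(-5)) = e^(-5t)·(I + t·N), where N is the 2×2 nilpotent shift.

After assembling e^{tJ} and conjugating by P, we get:

e^{tA} =
  [2*t*exp(-5*t) + exp(-5*t), 4*t*exp(-5*t), 0]
  [-t*exp(-5*t), -2*t*exp(-5*t) + exp(-5*t), 0]
  [3*t*exp(-5*t), 6*t*exp(-5*t), exp(-5*t)]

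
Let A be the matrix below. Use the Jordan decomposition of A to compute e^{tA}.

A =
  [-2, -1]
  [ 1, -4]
e^{tA} =
  [t*exp(-3*t) + exp(-3*t), -t*exp(-3*t)]
  [t*exp(-3*t), -t*exp(-3*t) + exp(-3*t)]

Strategy: write A = P · J · P⁻¹ where J is a Jordan canonical form, so e^{tA} = P · e^{tJ} · P⁻¹, and e^{tJ} can be computed block-by-block.

A has Jordan form
J =
  [-3,  1]
  [ 0, -3]
(up to reordering of blocks).

Per-block formulas:
  For a 2×2 Jordan block J_2(-3): exp(t · J_2(-3)) = e^(-3t)·(I + t·N), where N is the 2×2 nilpotent shift.

After assembling e^{tJ} and conjugating by P, we get:

e^{tA} =
  [t*exp(-3*t) + exp(-3*t), -t*exp(-3*t)]
  [t*exp(-3*t), -t*exp(-3*t) + exp(-3*t)]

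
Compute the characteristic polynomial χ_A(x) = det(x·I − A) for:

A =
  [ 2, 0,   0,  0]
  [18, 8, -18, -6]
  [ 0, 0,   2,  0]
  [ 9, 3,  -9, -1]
x^4 - 11*x^3 + 42*x^2 - 68*x + 40

Expanding det(x·I − A) (e.g. by cofactor expansion or by noting that A is similar to its Jordan form J, which has the same characteristic polynomial as A) gives
  χ_A(x) = x^4 - 11*x^3 + 42*x^2 - 68*x + 40
which factors as (x - 5)*(x - 2)^3. The eigenvalues (with algebraic multiplicities) are λ = 2 with multiplicity 3, λ = 5 with multiplicity 1.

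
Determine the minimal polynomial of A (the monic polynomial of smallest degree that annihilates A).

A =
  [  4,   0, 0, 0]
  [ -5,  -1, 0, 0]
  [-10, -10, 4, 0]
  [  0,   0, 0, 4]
x^2 - 3*x - 4

The characteristic polynomial is χ_A(x) = (x - 4)^3*(x + 1), so the eigenvalues are known. The minimal polynomial is
  m_A(x) = Π_λ (x − λ)^{k_λ}
where k_λ is the size of the *largest* Jordan block for λ (equivalently, the smallest k with (A − λI)^k v = 0 for every generalised eigenvector v of λ).

  λ = -1: largest Jordan block has size 1, contributing (x + 1)
  λ = 4: largest Jordan block has size 1, contributing (x − 4)

So m_A(x) = (x - 4)*(x + 1) = x^2 - 3*x - 4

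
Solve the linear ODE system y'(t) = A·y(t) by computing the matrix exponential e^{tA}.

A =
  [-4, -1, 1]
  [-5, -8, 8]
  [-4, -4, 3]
e^{tA} =
  [t^2*exp(-3*t) - t*exp(-3*t) + exp(-3*t), t^2*exp(-3*t) - t*exp(-3*t), -3*t^2*exp(-3*t)/2 + t*exp(-3*t)]
  [-t^2*exp(-3*t) - 5*t*exp(-3*t), -t^2*exp(-3*t) - 5*t*exp(-3*t) + exp(-3*t), 3*t^2*exp(-3*t)/2 + 8*t*exp(-3*t)]
  [-4*t*exp(-3*t), -4*t*exp(-3*t), 6*t*exp(-3*t) + exp(-3*t)]

Strategy: write A = P · J · P⁻¹ where J is a Jordan canonical form, so e^{tA} = P · e^{tJ} · P⁻¹, and e^{tJ} can be computed block-by-block.

A has Jordan form
J =
  [-3,  1,  0]
  [ 0, -3,  1]
  [ 0,  0, -3]
(up to reordering of blocks).

Per-block formulas:
  For a 3×3 Jordan block J_3(-3): exp(t · J_3(-3)) = e^(-3t)·(I + t·N + (t^2/2)·N^2), where N is the 3×3 nilpotent shift.

After assembling e^{tJ} and conjugating by P, we get:

e^{tA} =
  [t^2*exp(-3*t) - t*exp(-3*t) + exp(-3*t), t^2*exp(-3*t) - t*exp(-3*t), -3*t^2*exp(-3*t)/2 + t*exp(-3*t)]
  [-t^2*exp(-3*t) - 5*t*exp(-3*t), -t^2*exp(-3*t) - 5*t*exp(-3*t) + exp(-3*t), 3*t^2*exp(-3*t)/2 + 8*t*exp(-3*t)]
  [-4*t*exp(-3*t), -4*t*exp(-3*t), 6*t*exp(-3*t) + exp(-3*t)]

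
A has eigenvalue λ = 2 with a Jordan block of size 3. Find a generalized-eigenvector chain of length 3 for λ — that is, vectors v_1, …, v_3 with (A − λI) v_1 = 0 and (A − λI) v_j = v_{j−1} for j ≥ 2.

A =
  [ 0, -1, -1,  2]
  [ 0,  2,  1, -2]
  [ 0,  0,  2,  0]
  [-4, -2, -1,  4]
A Jordan chain for λ = 2 of length 3:
v_1 = (-4, 8, 0, 0)ᵀ
v_2 = (-2, 0, 0, -4)ᵀ
v_3 = (1, 0, 0, 0)ᵀ

Let N = A − (2)·I. We want v_3 with N^3 v_3 = 0 but N^2 v_3 ≠ 0; then v_{j-1} := N · v_j for j = 3, …, 2.

Pick v_3 = (1, 0, 0, 0)ᵀ.
Then v_2 = N · v_3 = (-2, 0, 0, -4)ᵀ.
Then v_1 = N · v_2 = (-4, 8, 0, 0)ᵀ.

Sanity check: (A − (2)·I) v_1 = (0, 0, 0, 0)ᵀ = 0. ✓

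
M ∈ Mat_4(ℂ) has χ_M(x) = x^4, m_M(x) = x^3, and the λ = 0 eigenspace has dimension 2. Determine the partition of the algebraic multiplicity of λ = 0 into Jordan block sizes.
Block sizes for λ = 0: [3, 1]

Step 1 — from the characteristic polynomial, algebraic multiplicity of λ = 0 is 4. From dim ker(M − (0)·I) = 2, there are exactly 2 Jordan blocks for λ = 0.
Step 2 — from the minimal polynomial, the factor (x − 0)^3 tells us the largest block for λ = 0 has size 3.
Step 3 — with total size 4, 2 blocks, and largest block 3, the block sizes (in nonincreasing order) are [3, 1].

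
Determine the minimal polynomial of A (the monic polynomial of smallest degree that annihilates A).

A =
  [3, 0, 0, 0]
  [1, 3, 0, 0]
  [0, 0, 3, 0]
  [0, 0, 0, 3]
x^2 - 6*x + 9

The characteristic polynomial is χ_A(x) = (x - 3)^4, so the eigenvalues are known. The minimal polynomial is
  m_A(x) = Π_λ (x − λ)^{k_λ}
where k_λ is the size of the *largest* Jordan block for λ (equivalently, the smallest k with (A − λI)^k v = 0 for every generalised eigenvector v of λ).

  λ = 3: largest Jordan block has size 2, contributing (x − 3)^2

So m_A(x) = (x - 3)^2 = x^2 - 6*x + 9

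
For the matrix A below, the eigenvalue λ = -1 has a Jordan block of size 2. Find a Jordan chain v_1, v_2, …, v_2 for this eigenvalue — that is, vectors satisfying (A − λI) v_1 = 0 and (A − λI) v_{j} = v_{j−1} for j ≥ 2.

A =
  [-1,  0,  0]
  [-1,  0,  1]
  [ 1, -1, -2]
A Jordan chain for λ = -1 of length 2:
v_1 = (0, -1, 1)ᵀ
v_2 = (1, 0, 0)ᵀ

Let N = A − (-1)·I. We want v_2 with N^2 v_2 = 0 but N^1 v_2 ≠ 0; then v_{j-1} := N · v_j for j = 2, …, 2.

Pick v_2 = (1, 0, 0)ᵀ.
Then v_1 = N · v_2 = (0, -1, 1)ᵀ.

Sanity check: (A − (-1)·I) v_1 = (0, 0, 0)ᵀ = 0. ✓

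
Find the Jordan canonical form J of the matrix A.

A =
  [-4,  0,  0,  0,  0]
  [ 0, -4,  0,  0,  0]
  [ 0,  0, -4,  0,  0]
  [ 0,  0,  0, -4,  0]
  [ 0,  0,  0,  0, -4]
J_1(-4) ⊕ J_1(-4) ⊕ J_1(-4) ⊕ J_1(-4) ⊕ J_1(-4)

The characteristic polynomial is
  det(x·I − A) = x^5 + 20*x^4 + 160*x^3 + 640*x^2 + 1280*x + 1024 = (x + 4)^5

Eigenvalues and multiplicities (the geometric multiplicity of λ is n − rank(A − λI), which equals the number of Jordan blocks for λ):
  λ = -4: algebraic multiplicity = 5, geometric multiplicity = 5

Determining the block sizes for each eigenvalue:
  λ = -4: gm = am = 5, so every block has size 1 → block sizes [1, 1, 1, 1, 1]

Assembling the blocks gives a Jordan form
J =
  [-4,  0,  0,  0,  0]
  [ 0, -4,  0,  0,  0]
  [ 0,  0, -4,  0,  0]
  [ 0,  0,  0, -4,  0]
  [ 0,  0,  0,  0, -4]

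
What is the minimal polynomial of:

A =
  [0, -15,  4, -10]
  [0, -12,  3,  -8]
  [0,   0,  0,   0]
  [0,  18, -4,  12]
x^3

The characteristic polynomial is χ_A(x) = x^4, so the eigenvalues are known. The minimal polynomial is
  m_A(x) = Π_λ (x − λ)^{k_λ}
where k_λ is the size of the *largest* Jordan block for λ (equivalently, the smallest k with (A − λI)^k v = 0 for every generalised eigenvector v of λ).

  λ = 0: largest Jordan block has size 3, contributing (x − 0)^3

So m_A(x) = x^3 = x^3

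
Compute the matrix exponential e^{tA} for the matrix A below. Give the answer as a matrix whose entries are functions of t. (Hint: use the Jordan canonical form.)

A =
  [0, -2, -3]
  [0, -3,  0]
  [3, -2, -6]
e^{tA} =
  [3*t*exp(-3*t) + exp(-3*t), -2*t*exp(-3*t), -3*t*exp(-3*t)]
  [0, exp(-3*t), 0]
  [3*t*exp(-3*t), -2*t*exp(-3*t), -3*t*exp(-3*t) + exp(-3*t)]

Strategy: write A = P · J · P⁻¹ where J is a Jordan canonical form, so e^{tA} = P · e^{tJ} · P⁻¹, and e^{tJ} can be computed block-by-block.

A has Jordan form
J =
  [-3,  1,  0]
  [ 0, -3,  0]
  [ 0,  0, -3]
(up to reordering of blocks).

Per-block formulas:
  For a 1×1 block at λ = -3: exp(t · [-3]) = [e^(-3t)].
  For a 2×2 Jordan block J_2(-3): exp(t · J_2(-3)) = e^(-3t)·(I + t·N), where N is the 2×2 nilpotent shift.

After assembling e^{tJ} and conjugating by P, we get:

e^{tA} =
  [3*t*exp(-3*t) + exp(-3*t), -2*t*exp(-3*t), -3*t*exp(-3*t)]
  [0, exp(-3*t), 0]
  [3*t*exp(-3*t), -2*t*exp(-3*t), -3*t*exp(-3*t) + exp(-3*t)]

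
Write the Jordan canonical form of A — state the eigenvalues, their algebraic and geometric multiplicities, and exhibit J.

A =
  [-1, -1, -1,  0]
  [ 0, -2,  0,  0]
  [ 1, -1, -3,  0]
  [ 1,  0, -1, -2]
J_2(-2) ⊕ J_2(-2)

The characteristic polynomial is
  det(x·I − A) = x^4 + 8*x^3 + 24*x^2 + 32*x + 16 = (x + 2)^4

Eigenvalues and multiplicities (the geometric multiplicity of λ is n − rank(A − λI), which equals the number of Jordan blocks for λ):
  λ = -2: algebraic multiplicity = 4, geometric multiplicity = 2

Determining the block sizes for each eigenvalue:
  λ = -2: with am = 4 and gm = 2, the partition is not yet determined (e.g. several partitions of 4 into 2 parts exist). Let N = A − (-2)·I. Computing rank(N^1) = 2, rank(N^2) = 0; the number of blocks of size ≥ j is rank(N^{j−1}) − rank(N^j), giving [2, 2]. So we have 2 block(s) of size 2 → block sizes [2, 2]

Assembling the blocks gives a Jordan form
J =
  [-2,  1,  0,  0]
  [ 0, -2,  0,  0]
  [ 0,  0, -2,  1]
  [ 0,  0,  0, -2]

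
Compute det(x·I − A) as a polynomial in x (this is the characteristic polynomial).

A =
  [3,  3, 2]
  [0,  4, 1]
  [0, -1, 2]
x^3 - 9*x^2 + 27*x - 27

Expanding det(x·I − A) (e.g. by cofactor expansion or by noting that A is similar to its Jordan form J, which has the same characteristic polynomial as A) gives
  χ_A(x) = x^3 - 9*x^2 + 27*x - 27
which factors as (x - 3)^3. The eigenvalues (with algebraic multiplicities) are λ = 3 with multiplicity 3.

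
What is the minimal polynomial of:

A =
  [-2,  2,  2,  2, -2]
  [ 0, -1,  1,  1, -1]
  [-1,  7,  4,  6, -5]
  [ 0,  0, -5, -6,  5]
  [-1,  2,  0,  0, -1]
x^4 + 5*x^3 + 9*x^2 + 7*x + 2

The characteristic polynomial is χ_A(x) = (x + 1)^4*(x + 2), so the eigenvalues are known. The minimal polynomial is
  m_A(x) = Π_λ (x − λ)^{k_λ}
where k_λ is the size of the *largest* Jordan block for λ (equivalently, the smallest k with (A − λI)^k v = 0 for every generalised eigenvector v of λ).

  λ = -2: largest Jordan block has size 1, contributing (x + 2)
  λ = -1: largest Jordan block has size 3, contributing (x + 1)^3

So m_A(x) = (x + 1)^3*(x + 2) = x^4 + 5*x^3 + 9*x^2 + 7*x + 2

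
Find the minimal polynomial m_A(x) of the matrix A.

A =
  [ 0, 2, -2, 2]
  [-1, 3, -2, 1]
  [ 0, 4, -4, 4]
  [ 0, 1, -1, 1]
x^3

The characteristic polynomial is χ_A(x) = x^4, so the eigenvalues are known. The minimal polynomial is
  m_A(x) = Π_λ (x − λ)^{k_λ}
where k_λ is the size of the *largest* Jordan block for λ (equivalently, the smallest k with (A − λI)^k v = 0 for every generalised eigenvector v of λ).

  λ = 0: largest Jordan block has size 3, contributing (x − 0)^3

So m_A(x) = x^3 = x^3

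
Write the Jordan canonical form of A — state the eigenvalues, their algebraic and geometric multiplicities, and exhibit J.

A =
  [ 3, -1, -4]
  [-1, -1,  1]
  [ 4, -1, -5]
J_3(-1)

The characteristic polynomial is
  det(x·I − A) = x^3 + 3*x^2 + 3*x + 1 = (x + 1)^3

Eigenvalues and multiplicities (the geometric multiplicity of λ is n − rank(A − λI), which equals the number of Jordan blocks for λ):
  λ = -1: algebraic multiplicity = 3, geometric multiplicity = 1

Determining the block sizes for each eigenvalue:
  λ = -1: one block (gm = 1), so the single block has size am = 3 → block sizes [3]

Assembling the blocks gives a Jordan form
J =
  [-1,  1,  0]
  [ 0, -1,  1]
  [ 0,  0, -1]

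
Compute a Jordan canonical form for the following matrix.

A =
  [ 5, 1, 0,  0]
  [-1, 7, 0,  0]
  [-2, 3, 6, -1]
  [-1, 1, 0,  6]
J_2(6) ⊕ J_2(6)

The characteristic polynomial is
  det(x·I − A) = x^4 - 24*x^3 + 216*x^2 - 864*x + 1296 = (x - 6)^4

Eigenvalues and multiplicities (the geometric multiplicity of λ is n − rank(A − λI), which equals the number of Jordan blocks for λ):
  λ = 6: algebraic multiplicity = 4, geometric multiplicity = 2

Determining the block sizes for each eigenvalue:
  λ = 6: with am = 4 and gm = 2, the partition is not yet determined (e.g. several partitions of 4 into 2 parts exist). Let N = A − (6)·I. Computing rank(N^1) = 2, rank(N^2) = 0; the number of blocks of size ≥ j is rank(N^{j−1}) − rank(N^j), giving [2, 2]. So we have 2 block(s) of size 2 → block sizes [2, 2]

Assembling the blocks gives a Jordan form
J =
  [6, 1, 0, 0]
  [0, 6, 0, 0]
  [0, 0, 6, 1]
  [0, 0, 0, 6]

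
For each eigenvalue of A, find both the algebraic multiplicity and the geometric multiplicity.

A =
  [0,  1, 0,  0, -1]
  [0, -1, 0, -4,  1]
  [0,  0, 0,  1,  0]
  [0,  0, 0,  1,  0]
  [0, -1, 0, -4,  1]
λ = 0: alg = 4, geom = 3; λ = 1: alg = 1, geom = 1

Step 1 — factor the characteristic polynomial to read off the algebraic multiplicities:
  χ_A(x) = x^4*(x - 1)

Step 2 — compute geometric multiplicities via the rank-nullity identity g(λ) = n − rank(A − λI):
  rank(A − (0)·I) = 2, so dim ker(A − (0)·I) = n − 2 = 3
  rank(A − (1)·I) = 4, so dim ker(A − (1)·I) = n − 4 = 1

Summary:
  λ = 0: algebraic multiplicity = 4, geometric multiplicity = 3
  λ = 1: algebraic multiplicity = 1, geometric multiplicity = 1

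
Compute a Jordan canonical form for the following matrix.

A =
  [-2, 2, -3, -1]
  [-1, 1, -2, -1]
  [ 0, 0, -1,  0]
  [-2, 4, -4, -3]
J_1(-2) ⊕ J_2(-1) ⊕ J_1(-1)

The characteristic polynomial is
  det(x·I − A) = x^4 + 5*x^3 + 9*x^2 + 7*x + 2 = (x + 1)^3*(x + 2)

Eigenvalues and multiplicities (the geometric multiplicity of λ is n − rank(A − λI), which equals the number of Jordan blocks for λ):
  λ = -2: algebraic multiplicity = 1, geometric multiplicity = 1
  λ = -1: algebraic multiplicity = 3, geometric multiplicity = 2

Determining the block sizes for each eigenvalue:
  λ = -2: one block (gm = 1), so the single block has size am = 1 → block sizes [1]
  λ = -1: 2 blocks summing to 3 forces exactly one block of size 2 and the rest size 1 → block sizes [2, 1]

Assembling the blocks gives a Jordan form
J =
  [-2,  0,  0,  0]
  [ 0, -1,  1,  0]
  [ 0,  0, -1,  0]
  [ 0,  0,  0, -1]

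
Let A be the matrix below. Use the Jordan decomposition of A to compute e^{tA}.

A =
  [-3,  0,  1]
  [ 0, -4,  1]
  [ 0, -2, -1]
e^{tA} =
  [exp(-3*t), 2*t*exp(-3*t) - 2*exp(-2*t) + 2*exp(-3*t), -t*exp(-3*t) + 2*exp(-2*t) - 2*exp(-3*t)]
  [0, -exp(-2*t) + 2*exp(-3*t), exp(-2*t) - exp(-3*t)]
  [0, -2*exp(-2*t) + 2*exp(-3*t), 2*exp(-2*t) - exp(-3*t)]

Strategy: write A = P · J · P⁻¹ where J is a Jordan canonical form, so e^{tA} = P · e^{tJ} · P⁻¹, and e^{tJ} can be computed block-by-block.

A has Jordan form
J =
  [-3,  1,  0]
  [ 0, -3,  0]
  [ 0,  0, -2]
(up to reordering of blocks).

Per-block formulas:
  For a 1×1 block at λ = -2: exp(t · [-2]) = [e^(-2t)].
  For a 2×2 Jordan block J_2(-3): exp(t · J_2(-3)) = e^(-3t)·(I + t·N), where N is the 2×2 nilpotent shift.

After assembling e^{tJ} and conjugating by P, we get:

e^{tA} =
  [exp(-3*t), 2*t*exp(-3*t) - 2*exp(-2*t) + 2*exp(-3*t), -t*exp(-3*t) + 2*exp(-2*t) - 2*exp(-3*t)]
  [0, -exp(-2*t) + 2*exp(-3*t), exp(-2*t) - exp(-3*t)]
  [0, -2*exp(-2*t) + 2*exp(-3*t), 2*exp(-2*t) - exp(-3*t)]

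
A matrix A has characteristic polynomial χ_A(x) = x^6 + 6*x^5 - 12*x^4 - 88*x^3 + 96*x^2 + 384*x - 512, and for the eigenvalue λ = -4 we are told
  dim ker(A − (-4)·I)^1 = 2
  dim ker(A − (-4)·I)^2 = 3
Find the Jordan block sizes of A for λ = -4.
Block sizes for λ = -4: [2, 1]

From the dimensions of kernels of powers, the number of Jordan blocks of size at least j is d_j − d_{j−1} where d_j = dim ker(N^j) (with d_0 = 0). Computing the differences gives [2, 1].
The number of blocks of size exactly k is (#blocks of size ≥ k) − (#blocks of size ≥ k + 1), so the partition is: 1 block(s) of size 1, 1 block(s) of size 2.
In nonincreasing order the block sizes are [2, 1].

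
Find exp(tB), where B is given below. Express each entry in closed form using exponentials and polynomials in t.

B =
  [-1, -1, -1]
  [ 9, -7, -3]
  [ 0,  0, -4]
e^{tB} =
  [3*t*exp(-4*t) + exp(-4*t), -t*exp(-4*t), -t*exp(-4*t)]
  [9*t*exp(-4*t), -3*t*exp(-4*t) + exp(-4*t), -3*t*exp(-4*t)]
  [0, 0, exp(-4*t)]

Strategy: write B = P · J · P⁻¹ where J is a Jordan canonical form, so e^{tB} = P · e^{tJ} · P⁻¹, and e^{tJ} can be computed block-by-block.

B has Jordan form
J =
  [-4,  1,  0]
  [ 0, -4,  0]
  [ 0,  0, -4]
(up to reordering of blocks).

Per-block formulas:
  For a 1×1 block at λ = -4: exp(t · [-4]) = [e^(-4t)].
  For a 2×2 Jordan block J_2(-4): exp(t · J_2(-4)) = e^(-4t)·(I + t·N), where N is the 2×2 nilpotent shift.

After assembling e^{tJ} and conjugating by P, we get:

e^{tB} =
  [3*t*exp(-4*t) + exp(-4*t), -t*exp(-4*t), -t*exp(-4*t)]
  [9*t*exp(-4*t), -3*t*exp(-4*t) + exp(-4*t), -3*t*exp(-4*t)]
  [0, 0, exp(-4*t)]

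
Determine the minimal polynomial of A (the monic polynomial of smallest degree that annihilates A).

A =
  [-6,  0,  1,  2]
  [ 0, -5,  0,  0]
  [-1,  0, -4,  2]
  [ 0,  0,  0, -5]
x^2 + 10*x + 25

The characteristic polynomial is χ_A(x) = (x + 5)^4, so the eigenvalues are known. The minimal polynomial is
  m_A(x) = Π_λ (x − λ)^{k_λ}
where k_λ is the size of the *largest* Jordan block for λ (equivalently, the smallest k with (A − λI)^k v = 0 for every generalised eigenvector v of λ).

  λ = -5: largest Jordan block has size 2, contributing (x + 5)^2

So m_A(x) = (x + 5)^2 = x^2 + 10*x + 25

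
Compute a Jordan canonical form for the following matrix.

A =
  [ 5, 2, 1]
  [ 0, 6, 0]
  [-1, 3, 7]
J_3(6)

The characteristic polynomial is
  det(x·I − A) = x^3 - 18*x^2 + 108*x - 216 = (x - 6)^3

Eigenvalues and multiplicities (the geometric multiplicity of λ is n − rank(A − λI), which equals the number of Jordan blocks for λ):
  λ = 6: algebraic multiplicity = 3, geometric multiplicity = 1

Determining the block sizes for each eigenvalue:
  λ = 6: one block (gm = 1), so the single block has size am = 3 → block sizes [3]

Assembling the blocks gives a Jordan form
J =
  [6, 1, 0]
  [0, 6, 1]
  [0, 0, 6]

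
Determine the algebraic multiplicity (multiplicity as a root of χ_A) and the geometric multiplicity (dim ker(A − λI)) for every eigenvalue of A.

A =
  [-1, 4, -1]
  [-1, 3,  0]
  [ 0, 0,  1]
λ = 1: alg = 3, geom = 1

Step 1 — factor the characteristic polynomial to read off the algebraic multiplicities:
  χ_A(x) = (x - 1)^3

Step 2 — compute geometric multiplicities via the rank-nullity identity g(λ) = n − rank(A − λI):
  rank(A − (1)·I) = 2, so dim ker(A − (1)·I) = n − 2 = 1

Summary:
  λ = 1: algebraic multiplicity = 3, geometric multiplicity = 1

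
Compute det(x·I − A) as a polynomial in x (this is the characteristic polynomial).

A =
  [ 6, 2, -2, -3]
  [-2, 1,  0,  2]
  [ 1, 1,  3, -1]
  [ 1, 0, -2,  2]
x^4 - 12*x^3 + 54*x^2 - 108*x + 81

Expanding det(x·I − A) (e.g. by cofactor expansion or by noting that A is similar to its Jordan form J, which has the same characteristic polynomial as A) gives
  χ_A(x) = x^4 - 12*x^3 + 54*x^2 - 108*x + 81
which factors as (x - 3)^4. The eigenvalues (with algebraic multiplicities) are λ = 3 with multiplicity 4.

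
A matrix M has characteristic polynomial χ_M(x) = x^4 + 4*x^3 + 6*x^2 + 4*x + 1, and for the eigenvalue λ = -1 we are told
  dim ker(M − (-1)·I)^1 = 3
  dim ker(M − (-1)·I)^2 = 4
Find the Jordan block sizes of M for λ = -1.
Block sizes for λ = -1: [2, 1, 1]

From the dimensions of kernels of powers, the number of Jordan blocks of size at least j is d_j − d_{j−1} where d_j = dim ker(N^j) (with d_0 = 0). Computing the differences gives [3, 1].
The number of blocks of size exactly k is (#blocks of size ≥ k) − (#blocks of size ≥ k + 1), so the partition is: 2 block(s) of size 1, 1 block(s) of size 2.
In nonincreasing order the block sizes are [2, 1, 1].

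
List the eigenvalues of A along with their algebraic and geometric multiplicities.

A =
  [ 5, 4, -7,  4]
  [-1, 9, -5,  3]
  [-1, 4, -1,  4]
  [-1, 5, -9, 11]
λ = 6: alg = 4, geom = 2

Step 1 — factor the characteristic polynomial to read off the algebraic multiplicities:
  χ_A(x) = (x - 6)^4

Step 2 — compute geometric multiplicities via the rank-nullity identity g(λ) = n − rank(A − λI):
  rank(A − (6)·I) = 2, so dim ker(A − (6)·I) = n − 2 = 2

Summary:
  λ = 6: algebraic multiplicity = 4, geometric multiplicity = 2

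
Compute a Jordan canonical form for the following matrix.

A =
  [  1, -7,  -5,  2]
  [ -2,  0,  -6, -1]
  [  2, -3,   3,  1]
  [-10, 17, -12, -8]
J_2(-3) ⊕ J_2(1)

The characteristic polynomial is
  det(x·I − A) = x^4 + 4*x^3 - 2*x^2 - 12*x + 9 = (x - 1)^2*(x + 3)^2

Eigenvalues and multiplicities (the geometric multiplicity of λ is n − rank(A − λI), which equals the number of Jordan blocks for λ):
  λ = -3: algebraic multiplicity = 2, geometric multiplicity = 1
  λ = 1: algebraic multiplicity = 2, geometric multiplicity = 1

Determining the block sizes for each eigenvalue:
  λ = -3: one block (gm = 1), so the single block has size am = 2 → block sizes [2]
  λ = 1: one block (gm = 1), so the single block has size am = 2 → block sizes [2]

Assembling the blocks gives a Jordan form
J =
  [-3,  1, 0, 0]
  [ 0, -3, 0, 0]
  [ 0,  0, 1, 1]
  [ 0,  0, 0, 1]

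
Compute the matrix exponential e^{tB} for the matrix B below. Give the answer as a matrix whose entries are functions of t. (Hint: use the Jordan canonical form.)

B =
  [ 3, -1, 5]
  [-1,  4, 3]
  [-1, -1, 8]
e^{tB} =
  [-2*t*exp(5*t) + exp(5*t), -t^2*exp(5*t) - t*exp(5*t), t^2*exp(5*t) + 5*t*exp(5*t)]
  [-t*exp(5*t), -t^2*exp(5*t)/2 - t*exp(5*t) + exp(5*t), t^2*exp(5*t)/2 + 3*t*exp(5*t)]
  [-t*exp(5*t), -t^2*exp(5*t)/2 - t*exp(5*t), t^2*exp(5*t)/2 + 3*t*exp(5*t) + exp(5*t)]

Strategy: write B = P · J · P⁻¹ where J is a Jordan canonical form, so e^{tB} = P · e^{tJ} · P⁻¹, and e^{tJ} can be computed block-by-block.

B has Jordan form
J =
  [5, 1, 0]
  [0, 5, 1]
  [0, 0, 5]
(up to reordering of blocks).

Per-block formulas:
  For a 3×3 Jordan block J_3(5): exp(t · J_3(5)) = e^(5t)·(I + t·N + (t^2/2)·N^2), where N is the 3×3 nilpotent shift.

After assembling e^{tJ} and conjugating by P, we get:

e^{tB} =
  [-2*t*exp(5*t) + exp(5*t), -t^2*exp(5*t) - t*exp(5*t), t^2*exp(5*t) + 5*t*exp(5*t)]
  [-t*exp(5*t), -t^2*exp(5*t)/2 - t*exp(5*t) + exp(5*t), t^2*exp(5*t)/2 + 3*t*exp(5*t)]
  [-t*exp(5*t), -t^2*exp(5*t)/2 - t*exp(5*t), t^2*exp(5*t)/2 + 3*t*exp(5*t) + exp(5*t)]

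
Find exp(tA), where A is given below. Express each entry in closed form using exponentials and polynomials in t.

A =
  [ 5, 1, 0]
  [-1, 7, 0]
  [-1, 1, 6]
e^{tA} =
  [-t*exp(6*t) + exp(6*t), t*exp(6*t), 0]
  [-t*exp(6*t), t*exp(6*t) + exp(6*t), 0]
  [-t*exp(6*t), t*exp(6*t), exp(6*t)]

Strategy: write A = P · J · P⁻¹ where J is a Jordan canonical form, so e^{tA} = P · e^{tJ} · P⁻¹, and e^{tJ} can be computed block-by-block.

A has Jordan form
J =
  [6, 1, 0]
  [0, 6, 0]
  [0, 0, 6]
(up to reordering of blocks).

Per-block formulas:
  For a 1×1 block at λ = 6: exp(t · [6]) = [e^(6t)].
  For a 2×2 Jordan block J_2(6): exp(t · J_2(6)) = e^(6t)·(I + t·N), where N is the 2×2 nilpotent shift.

After assembling e^{tJ} and conjugating by P, we get:

e^{tA} =
  [-t*exp(6*t) + exp(6*t), t*exp(6*t), 0]
  [-t*exp(6*t), t*exp(6*t) + exp(6*t), 0]
  [-t*exp(6*t), t*exp(6*t), exp(6*t)]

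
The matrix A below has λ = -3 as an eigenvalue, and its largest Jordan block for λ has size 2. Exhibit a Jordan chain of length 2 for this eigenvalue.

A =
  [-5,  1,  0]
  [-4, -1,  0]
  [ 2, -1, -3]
A Jordan chain for λ = -3 of length 2:
v_1 = (-2, -4, 2)ᵀ
v_2 = (1, 0, 0)ᵀ

Let N = A − (-3)·I. We want v_2 with N^2 v_2 = 0 but N^1 v_2 ≠ 0; then v_{j-1} := N · v_j for j = 2, …, 2.

Pick v_2 = (1, 0, 0)ᵀ.
Then v_1 = N · v_2 = (-2, -4, 2)ᵀ.

Sanity check: (A − (-3)·I) v_1 = (0, 0, 0)ᵀ = 0. ✓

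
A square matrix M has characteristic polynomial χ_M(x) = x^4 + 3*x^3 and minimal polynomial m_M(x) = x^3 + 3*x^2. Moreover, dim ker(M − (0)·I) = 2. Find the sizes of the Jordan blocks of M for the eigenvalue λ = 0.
Block sizes for λ = 0: [2, 1]

Step 1 — from the characteristic polynomial, algebraic multiplicity of λ = 0 is 3. From dim ker(M − (0)·I) = 2, there are exactly 2 Jordan blocks for λ = 0.
Step 2 — from the minimal polynomial, the factor (x − 0)^2 tells us the largest block for λ = 0 has size 2.
Step 3 — with total size 3, 2 blocks, and largest block 2, the block sizes (in nonincreasing order) are [2, 1].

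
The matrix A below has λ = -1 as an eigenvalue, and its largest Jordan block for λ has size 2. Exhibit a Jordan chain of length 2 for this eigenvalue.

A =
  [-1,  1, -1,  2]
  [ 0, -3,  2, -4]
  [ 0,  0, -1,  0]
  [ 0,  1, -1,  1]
A Jordan chain for λ = -1 of length 2:
v_1 = (1, -2, 0, 1)ᵀ
v_2 = (0, 1, 0, 0)ᵀ

Let N = A − (-1)·I. We want v_2 with N^2 v_2 = 0 but N^1 v_2 ≠ 0; then v_{j-1} := N · v_j for j = 2, …, 2.

Pick v_2 = (0, 1, 0, 0)ᵀ.
Then v_1 = N · v_2 = (1, -2, 0, 1)ᵀ.

Sanity check: (A − (-1)·I) v_1 = (0, 0, 0, 0)ᵀ = 0. ✓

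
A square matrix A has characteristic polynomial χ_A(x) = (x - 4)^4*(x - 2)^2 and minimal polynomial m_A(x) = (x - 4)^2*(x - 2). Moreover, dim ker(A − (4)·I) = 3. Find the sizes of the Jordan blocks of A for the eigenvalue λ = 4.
Block sizes for λ = 4: [2, 1, 1]

Step 1 — from the characteristic polynomial, algebraic multiplicity of λ = 4 is 4. From dim ker(A − (4)·I) = 3, there are exactly 3 Jordan blocks for λ = 4.
Step 2 — from the minimal polynomial, the factor (x − 4)^2 tells us the largest block for λ = 4 has size 2.
Step 3 — with total size 4, 3 blocks, and largest block 2, the block sizes (in nonincreasing order) are [2, 1, 1].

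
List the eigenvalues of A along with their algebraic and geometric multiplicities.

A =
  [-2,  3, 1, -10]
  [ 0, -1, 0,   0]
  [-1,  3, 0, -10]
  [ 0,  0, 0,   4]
λ = -1: alg = 3, geom = 2; λ = 4: alg = 1, geom = 1

Step 1 — factor the characteristic polynomial to read off the algebraic multiplicities:
  χ_A(x) = (x - 4)*(x + 1)^3

Step 2 — compute geometric multiplicities via the rank-nullity identity g(λ) = n − rank(A − λI):
  rank(A − (-1)·I) = 2, so dim ker(A − (-1)·I) = n − 2 = 2
  rank(A − (4)·I) = 3, so dim ker(A − (4)·I) = n − 3 = 1

Summary:
  λ = -1: algebraic multiplicity = 3, geometric multiplicity = 2
  λ = 4: algebraic multiplicity = 1, geometric multiplicity = 1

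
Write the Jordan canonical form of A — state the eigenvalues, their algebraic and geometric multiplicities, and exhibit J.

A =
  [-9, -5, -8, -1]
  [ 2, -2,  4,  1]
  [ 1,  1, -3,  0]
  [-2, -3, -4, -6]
J_2(-5) ⊕ J_2(-5)

The characteristic polynomial is
  det(x·I − A) = x^4 + 20*x^3 + 150*x^2 + 500*x + 625 = (x + 5)^4

Eigenvalues and multiplicities (the geometric multiplicity of λ is n − rank(A − λI), which equals the number of Jordan blocks for λ):
  λ = -5: algebraic multiplicity = 4, geometric multiplicity = 2

Determining the block sizes for each eigenvalue:
  λ = -5: with am = 4 and gm = 2, the partition is not yet determined (e.g. several partitions of 4 into 2 parts exist). Let N = A − (-5)·I. Computing rank(N^1) = 2, rank(N^2) = 0; the number of blocks of size ≥ j is rank(N^{j−1}) − rank(N^j), giving [2, 2]. So we have 2 block(s) of size 2 → block sizes [2, 2]

Assembling the blocks gives a Jordan form
J =
  [-5,  1,  0,  0]
  [ 0, -5,  0,  0]
  [ 0,  0, -5,  1]
  [ 0,  0,  0, -5]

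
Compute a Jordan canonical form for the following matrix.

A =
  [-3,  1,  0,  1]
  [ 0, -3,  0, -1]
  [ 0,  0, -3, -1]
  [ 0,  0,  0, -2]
J_2(-3) ⊕ J_1(-3) ⊕ J_1(-2)

The characteristic polynomial is
  det(x·I − A) = x^4 + 11*x^3 + 45*x^2 + 81*x + 54 = (x + 2)*(x + 3)^3

Eigenvalues and multiplicities (the geometric multiplicity of λ is n − rank(A − λI), which equals the number of Jordan blocks for λ):
  λ = -3: algebraic multiplicity = 3, geometric multiplicity = 2
  λ = -2: algebraic multiplicity = 1, geometric multiplicity = 1

Determining the block sizes for each eigenvalue:
  λ = -3: 2 blocks summing to 3 forces exactly one block of size 2 and the rest size 1 → block sizes [2, 1]
  λ = -2: one block (gm = 1), so the single block has size am = 1 → block sizes [1]

Assembling the blocks gives a Jordan form
J =
  [-3,  1,  0,  0]
  [ 0, -3,  0,  0]
  [ 0,  0, -3,  0]
  [ 0,  0,  0, -2]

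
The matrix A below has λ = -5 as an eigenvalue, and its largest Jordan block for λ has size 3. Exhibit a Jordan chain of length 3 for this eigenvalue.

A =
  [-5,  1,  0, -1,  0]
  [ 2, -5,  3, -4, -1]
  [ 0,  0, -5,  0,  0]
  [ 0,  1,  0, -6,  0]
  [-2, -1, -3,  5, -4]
A Jordan chain for λ = -5 of length 3:
v_1 = (2, 2, 0, 2, -4)ᵀ
v_2 = (0, 2, 0, 0, -2)ᵀ
v_3 = (1, 0, 0, 0, 0)ᵀ

Let N = A − (-5)·I. We want v_3 with N^3 v_3 = 0 but N^2 v_3 ≠ 0; then v_{j-1} := N · v_j for j = 3, …, 2.

Pick v_3 = (1, 0, 0, 0, 0)ᵀ.
Then v_2 = N · v_3 = (0, 2, 0, 0, -2)ᵀ.
Then v_1 = N · v_2 = (2, 2, 0, 2, -4)ᵀ.

Sanity check: (A − (-5)·I) v_1 = (0, 0, 0, 0, 0)ᵀ = 0. ✓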